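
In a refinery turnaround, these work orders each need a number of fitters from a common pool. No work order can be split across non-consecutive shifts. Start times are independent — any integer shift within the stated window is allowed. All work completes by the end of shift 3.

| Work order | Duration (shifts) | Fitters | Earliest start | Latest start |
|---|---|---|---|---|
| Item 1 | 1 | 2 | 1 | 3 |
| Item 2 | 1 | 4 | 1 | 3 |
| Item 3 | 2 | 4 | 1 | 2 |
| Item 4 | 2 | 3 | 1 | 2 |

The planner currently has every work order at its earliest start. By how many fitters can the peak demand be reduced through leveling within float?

6

Early-start peak: s1:13  s2:7  s3:0 ⇒ 13.
Leveled (Item 1@1, Item 2@1, Item 3@2, Item 4@2): s1:6  s2:7  s3:7 ⇒ 7.
Reduction 13 − 7 = 6.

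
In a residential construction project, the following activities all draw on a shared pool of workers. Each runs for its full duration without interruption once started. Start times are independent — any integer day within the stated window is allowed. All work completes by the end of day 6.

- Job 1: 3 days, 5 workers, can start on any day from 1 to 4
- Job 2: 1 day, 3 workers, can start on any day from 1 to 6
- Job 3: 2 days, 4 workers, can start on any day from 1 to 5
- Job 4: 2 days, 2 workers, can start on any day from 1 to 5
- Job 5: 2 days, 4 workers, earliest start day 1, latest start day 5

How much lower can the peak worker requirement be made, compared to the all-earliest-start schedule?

Early-start peak: d1:18  d2:15  d3:5  d4:0  d5:0  d6:0 ⇒ 18.
Leveled (Job 1@1, Job 2@1, Job 3@4, Job 4@2, Job 5@4): d1:8  d2:7  d3:7  d4:8  d5:8  d6:0 ⇒ 8.
Reduction 18 − 8 = 10.

10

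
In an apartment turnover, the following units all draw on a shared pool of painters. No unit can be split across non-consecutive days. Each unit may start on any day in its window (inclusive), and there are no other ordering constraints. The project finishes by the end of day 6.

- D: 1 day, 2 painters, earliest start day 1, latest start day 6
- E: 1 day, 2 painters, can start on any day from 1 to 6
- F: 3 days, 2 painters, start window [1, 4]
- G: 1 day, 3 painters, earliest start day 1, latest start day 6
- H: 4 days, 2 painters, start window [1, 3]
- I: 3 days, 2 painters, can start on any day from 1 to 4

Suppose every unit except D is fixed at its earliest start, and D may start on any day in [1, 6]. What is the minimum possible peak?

D@1: d1:13  d2:6  d3:6  d4:2  d5:0  d6:0 → peak 13
D@2: d1:11  d2:8  d3:6  d4:2  d5:0  d6:0 → peak 11
D@3: d1:11  d2:6  d3:8  d4:2  d5:0  d6:0 → peak 11
D@4: d1:11  d2:6  d3:6  d4:4  d5:0  d6:0 → peak 11
D@5: d1:11  d2:6  d3:6  d4:2  d5:2  d6:0 → peak 11
D@6: d1:11  d2:6  d3:6  d4:2  d5:0  d6:2 → peak 11
Best is D@2, peak 11.

11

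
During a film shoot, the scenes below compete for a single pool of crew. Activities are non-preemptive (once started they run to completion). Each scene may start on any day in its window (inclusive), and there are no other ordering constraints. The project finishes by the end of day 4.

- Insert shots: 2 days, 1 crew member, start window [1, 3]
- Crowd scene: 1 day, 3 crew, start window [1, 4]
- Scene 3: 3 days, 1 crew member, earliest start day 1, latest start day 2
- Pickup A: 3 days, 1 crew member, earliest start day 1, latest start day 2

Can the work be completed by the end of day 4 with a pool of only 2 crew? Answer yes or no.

no

Total crew member-days = 11; over 4 days the average is 11/4 > 2, so some day must exceed 2.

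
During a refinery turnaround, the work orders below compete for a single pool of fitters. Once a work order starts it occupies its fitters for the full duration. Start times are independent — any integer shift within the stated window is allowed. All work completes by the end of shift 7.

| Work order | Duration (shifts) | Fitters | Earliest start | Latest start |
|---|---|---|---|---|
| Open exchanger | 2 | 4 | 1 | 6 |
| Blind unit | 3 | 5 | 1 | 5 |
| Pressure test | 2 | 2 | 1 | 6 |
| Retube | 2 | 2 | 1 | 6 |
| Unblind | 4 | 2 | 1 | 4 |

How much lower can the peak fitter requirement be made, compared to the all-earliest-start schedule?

Early-start peak: s1:15  s2:15  s3:7  s4:2  s5:0  s6:0  s7:0 ⇒ 15.
Leveled (Open exchanger@1, Blind unit@5, Pressure test@3, Retube@3, Unblind@1): s1:6  s2:6  s3:6  s4:6  s5:5  s6:5  s7:5 ⇒ 6.
Reduction 15 − 6 = 9.

9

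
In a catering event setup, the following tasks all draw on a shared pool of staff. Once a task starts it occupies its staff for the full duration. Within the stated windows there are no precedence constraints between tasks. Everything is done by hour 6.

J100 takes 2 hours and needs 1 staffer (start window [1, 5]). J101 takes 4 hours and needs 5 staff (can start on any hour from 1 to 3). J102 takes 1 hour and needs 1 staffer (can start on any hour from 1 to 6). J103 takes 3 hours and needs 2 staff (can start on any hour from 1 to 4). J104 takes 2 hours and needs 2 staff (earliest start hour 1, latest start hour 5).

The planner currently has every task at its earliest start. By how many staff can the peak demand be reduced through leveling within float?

4

Early-start peak: h1:11  h2:10  h3:7  h4:5  h5:0  h6:0 ⇒ 11.
Leveled (J100@1, J101@1, J102@1, J103@3, J104@5): h1:7  h2:6  h3:7  h4:7  h5:4  h6:2 ⇒ 7.
Reduction 11 − 7 = 4.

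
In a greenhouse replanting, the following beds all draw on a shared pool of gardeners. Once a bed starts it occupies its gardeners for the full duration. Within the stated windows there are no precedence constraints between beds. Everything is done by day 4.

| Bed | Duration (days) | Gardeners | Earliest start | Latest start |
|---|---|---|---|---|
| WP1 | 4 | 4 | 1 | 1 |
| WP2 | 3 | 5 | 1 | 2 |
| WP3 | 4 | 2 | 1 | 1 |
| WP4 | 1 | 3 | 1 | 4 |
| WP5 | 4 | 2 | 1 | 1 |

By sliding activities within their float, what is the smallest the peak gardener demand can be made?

Early-start (WP1@1, WP2@1, WP3@1, WP4@1, WP5@1) gives peak 16: d1:16  d2:13  d3:13  d4:8.
Shift WP4→4.
Schedule WP1@1, WP2@1, WP3@1, WP4@4, WP5@1: d1:13  d2:13  d3:13  d4:11 — peak 13.
Total gardener-days = 50 over 4 days ⇒ peak ≥ ⌈50/4⌉ = 13, so 13 is optimal.

13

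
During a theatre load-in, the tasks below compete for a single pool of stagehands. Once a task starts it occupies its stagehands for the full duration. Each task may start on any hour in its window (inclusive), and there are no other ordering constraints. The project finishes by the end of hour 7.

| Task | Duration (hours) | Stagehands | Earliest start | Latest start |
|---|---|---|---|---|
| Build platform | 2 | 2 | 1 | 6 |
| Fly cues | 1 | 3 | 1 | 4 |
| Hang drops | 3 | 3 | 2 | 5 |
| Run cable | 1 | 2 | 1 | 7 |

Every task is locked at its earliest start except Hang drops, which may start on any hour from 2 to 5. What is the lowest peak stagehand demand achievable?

Hang drops@2: h1:7  h2:5  h3:3  h4:3  h5:0  h6:0  h7:0 → peak 7
Hang drops@3: h1:7  h2:2  h3:3  h4:3  h5:3  h6:0  h7:0 → peak 7
Hang drops@4: h1:7  h2:2  h3:0  h4:3  h5:3  h6:3  h7:0 → peak 7
Hang drops@5: h1:7  h2:2  h3:0  h4:0  h5:3  h6:3  h7:3 → peak 7
Best is Hang drops@2, peak 7.

7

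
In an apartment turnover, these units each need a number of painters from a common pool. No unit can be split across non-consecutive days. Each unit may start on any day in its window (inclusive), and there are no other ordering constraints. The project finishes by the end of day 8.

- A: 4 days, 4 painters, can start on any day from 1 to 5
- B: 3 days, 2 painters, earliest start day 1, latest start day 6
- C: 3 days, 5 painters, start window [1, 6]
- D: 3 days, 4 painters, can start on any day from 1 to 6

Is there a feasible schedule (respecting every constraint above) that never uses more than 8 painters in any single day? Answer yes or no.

yes

Schedule A@1, B@4, C@5, D@1: d1:8  d2:8  d3:8  d4:6  d5:7  d6:7  d7:5  d8:0 — peak 8 ≤ 8.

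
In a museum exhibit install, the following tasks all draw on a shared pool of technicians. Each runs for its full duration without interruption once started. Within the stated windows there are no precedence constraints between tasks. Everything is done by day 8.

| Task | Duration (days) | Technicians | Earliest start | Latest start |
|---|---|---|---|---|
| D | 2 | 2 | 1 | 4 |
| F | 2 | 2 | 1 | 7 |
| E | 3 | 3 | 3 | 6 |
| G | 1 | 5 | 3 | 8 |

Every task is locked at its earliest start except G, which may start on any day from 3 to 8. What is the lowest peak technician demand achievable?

5

G@3: d1:4  d2:4  d3:8  d4:3  d5:3  d6:0  d7:0  d8:0 → peak 8
G@4: d1:4  d2:4  d3:3  d4:8  d5:3  d6:0  d7:0  d8:0 → peak 8
G@5: d1:4  d2:4  d3:3  d4:3  d5:8  d6:0  d7:0  d8:0 → peak 8
G@6: d1:4  d2:4  d3:3  d4:3  d5:3  d6:5  d7:0  d8:0 → peak 5
G@7: d1:4  d2:4  d3:3  d4:3  d5:3  d6:0  d7:5  d8:0 → peak 5
G@8: d1:4  d2:4  d3:3  d4:3  d5:3  d6:0  d7:0  d8:5 → peak 5
Best is G@6, peak 5.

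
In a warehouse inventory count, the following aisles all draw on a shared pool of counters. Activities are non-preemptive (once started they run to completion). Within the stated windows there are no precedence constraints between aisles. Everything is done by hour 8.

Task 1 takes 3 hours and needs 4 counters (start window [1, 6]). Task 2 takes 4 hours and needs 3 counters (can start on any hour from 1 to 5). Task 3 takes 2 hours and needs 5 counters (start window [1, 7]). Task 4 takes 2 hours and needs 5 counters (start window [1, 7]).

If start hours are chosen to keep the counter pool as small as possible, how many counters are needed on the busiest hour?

Early-start (Task 1@1, Task 2@1, Task 3@1, Task 4@1) gives peak 17: h1:17  h2:17  h3:7  h4:3  h5:0  h6:0  h7:0  h8:0.
Shift Task 3→5, Task 4→7.
Schedule Task 1@1, Task 2@1, Task 3@5, Task 4@7: h1:7  h2:7  h3:7  h4:3  h5:5  h6:5  h7:5  h8:5 — peak 7.

7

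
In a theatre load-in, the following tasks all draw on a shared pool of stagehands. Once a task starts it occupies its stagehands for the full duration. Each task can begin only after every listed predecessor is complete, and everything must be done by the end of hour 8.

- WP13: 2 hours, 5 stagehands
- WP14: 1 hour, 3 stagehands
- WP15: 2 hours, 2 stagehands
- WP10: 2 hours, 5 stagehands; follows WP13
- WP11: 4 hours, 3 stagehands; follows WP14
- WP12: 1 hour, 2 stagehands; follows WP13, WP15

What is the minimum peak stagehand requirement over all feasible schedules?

8

Early-start (WP13@1, WP14@1, WP15@1, WP10@3, WP11@2, WP12@3) gives peak 10: h1:10  h2:10  h3:10  h4:8  h5:3  h6:0  h7:0  h8:0.
Shift WP15→2, WP11→4, WP12→5.
Schedule WP13@1, WP14@1, WP15@2, WP10@3, WP11@4, WP12@5: h1:8  h2:7  h3:7  h4:8  h5:5  h6:3  h7:3  h8:0 — peak 8.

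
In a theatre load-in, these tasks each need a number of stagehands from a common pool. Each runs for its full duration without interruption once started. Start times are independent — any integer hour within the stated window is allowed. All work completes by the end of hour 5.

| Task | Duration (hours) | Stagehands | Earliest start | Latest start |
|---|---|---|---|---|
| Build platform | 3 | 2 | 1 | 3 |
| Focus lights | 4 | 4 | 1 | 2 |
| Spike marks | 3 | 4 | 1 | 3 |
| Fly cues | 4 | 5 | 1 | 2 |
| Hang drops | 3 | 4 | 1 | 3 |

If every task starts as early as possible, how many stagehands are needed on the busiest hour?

19

Early-start schedule: Build platform@1, Focus lights@1, Spike marks@1, Fly cues@1, Hang drops@1.
Load per hour: hour 1: 19, hour 2: 19, hour 3: 19, hour 4: 9, hour 5: 0.
Peak is 19.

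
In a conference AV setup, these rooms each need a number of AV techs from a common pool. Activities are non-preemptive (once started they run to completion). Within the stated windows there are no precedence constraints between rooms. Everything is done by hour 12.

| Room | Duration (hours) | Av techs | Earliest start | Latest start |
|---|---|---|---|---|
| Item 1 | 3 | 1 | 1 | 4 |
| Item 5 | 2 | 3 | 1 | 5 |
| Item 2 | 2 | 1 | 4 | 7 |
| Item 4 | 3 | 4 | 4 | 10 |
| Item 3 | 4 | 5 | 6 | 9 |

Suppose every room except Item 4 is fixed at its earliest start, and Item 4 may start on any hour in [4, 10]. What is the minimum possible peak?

5

Item 4@4: h1:4  h2:4  h3:1  h4:5  h5:5  h6:9  h7:5  h8:5  h9:5  h10:0  h11:0  h12:0 → peak 9
Item 4@5: h1:4  h2:4  h3:1  h4:1  h5:5  h6:9  h7:9  h8:5  h9:5  h10:0  h11:0  h12:0 → peak 9
Item 4@6: h1:4  h2:4  h3:1  h4:1  h5:1  h6:9  h7:9  h8:9  h9:5  h10:0  h11:0  h12:0 → peak 9
Item 4@7: h1:4  h2:4  h3:1  h4:1  h5:1  h6:5  h7:9  h8:9  h9:9  h10:0  h11:0  h12:0 → peak 9
Item 4@8: h1:4  h2:4  h3:1  h4:1  h5:1  h6:5  h7:5  h8:9  h9:9  h10:4  h11:0  h12:0 → peak 9
Item 4@9: h1:4  h2:4  h3:1  h4:1  h5:1  h6:5  h7:5  h8:5  h9:9  h10:4  h11:4  h12:0 → peak 9
Item 4@10: h1:4  h2:4  h3:1  h4:1  h5:1  h6:5  h7:5  h8:5  h9:5  h10:4  h11:4  h12:4 → peak 5
Best is Item 4@10, peak 5.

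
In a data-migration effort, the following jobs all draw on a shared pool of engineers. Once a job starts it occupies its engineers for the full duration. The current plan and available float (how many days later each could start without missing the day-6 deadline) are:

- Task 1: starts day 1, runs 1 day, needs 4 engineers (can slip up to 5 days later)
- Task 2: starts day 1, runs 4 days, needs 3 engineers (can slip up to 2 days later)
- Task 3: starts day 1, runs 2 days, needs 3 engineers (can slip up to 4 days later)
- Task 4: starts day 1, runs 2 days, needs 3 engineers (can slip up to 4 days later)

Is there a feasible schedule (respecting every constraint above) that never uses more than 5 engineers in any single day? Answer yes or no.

The minimum achievable peak is 6; 5 < 6, so no feasible schedule stays within the cap.

no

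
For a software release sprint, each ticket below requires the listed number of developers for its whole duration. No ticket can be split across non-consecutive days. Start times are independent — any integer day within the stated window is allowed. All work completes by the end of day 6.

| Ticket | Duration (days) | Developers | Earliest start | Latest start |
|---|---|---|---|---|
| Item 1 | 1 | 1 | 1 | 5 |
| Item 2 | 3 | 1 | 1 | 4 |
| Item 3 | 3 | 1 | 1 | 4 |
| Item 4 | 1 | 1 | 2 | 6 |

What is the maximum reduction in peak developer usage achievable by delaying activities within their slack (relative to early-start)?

Early-start peak: d1:3  d2:3  d3:2  d4:0  d5:0  d6:0 ⇒ 3.
Leveled (Item 1@1, Item 2@1, Item 3@2, Item 4@4): d1:2  d2:2  d3:2  d4:2  d5:0  d6:0 ⇒ 2.
Reduction 3 − 2 = 1.

1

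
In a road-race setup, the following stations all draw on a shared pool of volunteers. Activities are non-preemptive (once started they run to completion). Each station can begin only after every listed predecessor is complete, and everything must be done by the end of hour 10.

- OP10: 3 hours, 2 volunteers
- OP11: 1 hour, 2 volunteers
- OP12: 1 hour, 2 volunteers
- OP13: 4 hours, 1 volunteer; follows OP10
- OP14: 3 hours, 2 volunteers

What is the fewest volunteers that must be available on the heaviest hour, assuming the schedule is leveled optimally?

3

Early-start (OP10@1, OP11@1, OP12@1, OP13@4, OP14@1) gives peak 8: h1:8  h2:4  h3:4  h4:1  h5:1  h6:1  h7:1  h8:0  h9:0  h10:0.
Shift OP11→4, OP12→5, OP14→6.
Schedule OP10@1, OP11@4, OP12@5, OP13@4, OP14@6: h1:2  h2:2  h3:2  h4:3  h5:3  h6:3  h7:3  h8:2  h9:0  h10:0 — peak 3.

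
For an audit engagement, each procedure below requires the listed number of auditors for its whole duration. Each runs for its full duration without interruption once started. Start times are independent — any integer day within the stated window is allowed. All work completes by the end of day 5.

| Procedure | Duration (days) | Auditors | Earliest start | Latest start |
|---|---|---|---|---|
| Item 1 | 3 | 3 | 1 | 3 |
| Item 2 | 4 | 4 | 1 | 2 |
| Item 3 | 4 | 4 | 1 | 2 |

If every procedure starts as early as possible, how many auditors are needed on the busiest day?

Early-start schedule: Item 1@1, Item 2@1, Item 3@1.
Load per day: day 1: 11, day 2: 11, day 3: 11, day 4: 8, day 5: 0.
Peak is 11.

11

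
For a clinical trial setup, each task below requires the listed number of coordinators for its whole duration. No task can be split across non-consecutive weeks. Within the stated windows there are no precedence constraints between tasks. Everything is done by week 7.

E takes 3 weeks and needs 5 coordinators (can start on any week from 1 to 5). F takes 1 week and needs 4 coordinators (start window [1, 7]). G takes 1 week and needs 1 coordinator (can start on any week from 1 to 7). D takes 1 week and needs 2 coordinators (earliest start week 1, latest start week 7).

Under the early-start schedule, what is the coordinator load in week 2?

5

At early start, week 2 has: E.
Demand: 5 = 5.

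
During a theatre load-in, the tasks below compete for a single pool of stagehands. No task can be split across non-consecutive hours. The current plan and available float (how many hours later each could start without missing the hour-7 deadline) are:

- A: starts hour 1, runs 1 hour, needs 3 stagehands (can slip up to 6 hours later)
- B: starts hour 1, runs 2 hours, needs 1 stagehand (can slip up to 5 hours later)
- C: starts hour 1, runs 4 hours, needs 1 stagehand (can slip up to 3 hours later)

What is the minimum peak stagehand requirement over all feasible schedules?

3

Early-start (A@1, B@1, C@1) gives peak 5: h1:5  h2:2  h3:1  h4:1  h5:0  h6:0  h7:0.
Shift B→2, C→2.
Schedule A@1, B@2, C@2: h1:3  h2:2  h3:2  h4:1  h5:1  h6:0  h7:0 — peak 3.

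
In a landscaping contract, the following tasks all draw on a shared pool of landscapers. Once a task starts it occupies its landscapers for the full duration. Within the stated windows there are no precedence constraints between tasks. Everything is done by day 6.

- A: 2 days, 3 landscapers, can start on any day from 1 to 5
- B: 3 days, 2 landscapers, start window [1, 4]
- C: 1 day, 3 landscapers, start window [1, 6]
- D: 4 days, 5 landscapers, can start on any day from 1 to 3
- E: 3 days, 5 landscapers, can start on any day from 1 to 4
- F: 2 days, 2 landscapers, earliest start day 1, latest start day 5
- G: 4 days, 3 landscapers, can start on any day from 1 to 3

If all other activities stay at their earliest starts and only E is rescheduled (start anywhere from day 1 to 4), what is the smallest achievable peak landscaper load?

18

E@1: d1:23  d2:20  d3:15  d4:8  d5:0  d6:0 → peak 23
E@2: d1:18  d2:20  d3:15  d4:13  d5:0  d6:0 → peak 20
E@3: d1:18  d2:15  d3:15  d4:13  d5:5  d6:0 → peak 18
E@4: d1:18  d2:15  d3:10  d4:13  d5:5  d6:5 → peak 18
Best is E@3, peak 18.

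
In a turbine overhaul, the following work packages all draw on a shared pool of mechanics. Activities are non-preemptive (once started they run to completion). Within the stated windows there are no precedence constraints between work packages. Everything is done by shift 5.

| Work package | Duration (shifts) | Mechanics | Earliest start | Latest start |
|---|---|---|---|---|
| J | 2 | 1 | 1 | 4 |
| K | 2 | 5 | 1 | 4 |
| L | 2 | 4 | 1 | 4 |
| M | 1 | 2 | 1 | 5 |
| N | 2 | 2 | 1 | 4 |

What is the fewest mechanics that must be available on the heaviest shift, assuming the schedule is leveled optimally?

Early-start (J@1, K@1, L@1, M@1, N@1) gives peak 14: s1:14  s2:12  s3:0  s4:0  s5:0.
Shift L→3, M→3, N→4.
Schedule J@1, K@1, L@3, M@3, N@4: s1:6  s2:6  s3:6  s4:6  s5:2 — peak 6.
Total mechanic-shifts = 26 over 5 shifts ⇒ peak ≥ ⌈26/5⌉ = 6, so 6 is optimal.

6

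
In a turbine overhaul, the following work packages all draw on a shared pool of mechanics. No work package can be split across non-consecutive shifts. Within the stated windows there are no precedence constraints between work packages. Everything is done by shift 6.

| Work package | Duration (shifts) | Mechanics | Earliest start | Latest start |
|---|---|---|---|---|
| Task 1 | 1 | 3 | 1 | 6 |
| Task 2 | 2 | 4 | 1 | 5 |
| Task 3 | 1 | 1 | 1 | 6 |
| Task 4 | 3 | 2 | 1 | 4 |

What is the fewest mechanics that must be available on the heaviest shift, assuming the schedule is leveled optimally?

4

Early-start (Task 1@1, Task 2@1, Task 3@1, Task 4@1) gives peak 10: s1:10  s2:6  s3:2  s4:0  s5:0  s6:0.
Shift Task 2→2, Task 4→4.
Schedule Task 1@1, Task 2@2, Task 3@1, Task 4@4: s1:4  s2:4  s3:4  s4:2  s5:2  s6:2 — peak 4.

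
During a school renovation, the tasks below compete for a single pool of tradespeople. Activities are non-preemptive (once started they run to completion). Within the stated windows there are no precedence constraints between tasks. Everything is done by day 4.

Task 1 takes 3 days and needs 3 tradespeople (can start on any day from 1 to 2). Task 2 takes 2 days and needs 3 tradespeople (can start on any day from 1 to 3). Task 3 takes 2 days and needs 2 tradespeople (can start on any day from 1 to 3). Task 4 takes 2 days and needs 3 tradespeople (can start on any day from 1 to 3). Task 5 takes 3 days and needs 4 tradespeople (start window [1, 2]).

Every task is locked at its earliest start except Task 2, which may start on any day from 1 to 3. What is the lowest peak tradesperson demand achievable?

12

Task 2@1: d1:15  d2:15  d3:7  d4:0 → peak 15
Task 2@2: d1:12  d2:15  d3:10  d4:0 → peak 15
Task 2@3: d1:12  d2:12  d3:10  d4:3 → peak 12
Best is Task 2@3, peak 12.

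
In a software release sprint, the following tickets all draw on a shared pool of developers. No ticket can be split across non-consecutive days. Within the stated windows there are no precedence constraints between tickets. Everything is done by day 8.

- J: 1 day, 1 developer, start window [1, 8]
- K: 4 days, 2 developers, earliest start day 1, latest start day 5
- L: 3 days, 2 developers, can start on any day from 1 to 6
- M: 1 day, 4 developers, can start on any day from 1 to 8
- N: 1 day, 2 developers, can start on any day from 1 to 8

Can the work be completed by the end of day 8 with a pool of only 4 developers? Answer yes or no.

Schedule J@1, K@1, L@2, M@5, N@6: d1:3  d2:4  d3:4  d4:4  d5:4  d6:2  d7:0  d8:0 — peak 4 ≤ 4.

yes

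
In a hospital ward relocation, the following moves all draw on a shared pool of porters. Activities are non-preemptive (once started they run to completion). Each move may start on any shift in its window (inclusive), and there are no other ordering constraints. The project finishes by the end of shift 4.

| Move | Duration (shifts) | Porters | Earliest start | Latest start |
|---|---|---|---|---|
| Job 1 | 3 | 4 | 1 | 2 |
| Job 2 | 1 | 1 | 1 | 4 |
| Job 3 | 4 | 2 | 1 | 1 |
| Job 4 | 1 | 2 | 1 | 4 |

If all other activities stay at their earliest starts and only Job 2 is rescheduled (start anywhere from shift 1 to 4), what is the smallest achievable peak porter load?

8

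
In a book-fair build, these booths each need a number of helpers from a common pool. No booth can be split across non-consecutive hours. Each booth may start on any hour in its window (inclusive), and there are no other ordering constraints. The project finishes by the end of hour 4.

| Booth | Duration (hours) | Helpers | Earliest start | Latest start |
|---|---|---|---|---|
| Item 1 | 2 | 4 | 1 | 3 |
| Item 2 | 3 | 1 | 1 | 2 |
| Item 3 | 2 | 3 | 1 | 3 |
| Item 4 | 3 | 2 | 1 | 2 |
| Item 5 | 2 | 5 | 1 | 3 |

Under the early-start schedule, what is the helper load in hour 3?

At early start, hour 3 has: Item 2, Item 4.
Demand: 1 + 2 = 3.

3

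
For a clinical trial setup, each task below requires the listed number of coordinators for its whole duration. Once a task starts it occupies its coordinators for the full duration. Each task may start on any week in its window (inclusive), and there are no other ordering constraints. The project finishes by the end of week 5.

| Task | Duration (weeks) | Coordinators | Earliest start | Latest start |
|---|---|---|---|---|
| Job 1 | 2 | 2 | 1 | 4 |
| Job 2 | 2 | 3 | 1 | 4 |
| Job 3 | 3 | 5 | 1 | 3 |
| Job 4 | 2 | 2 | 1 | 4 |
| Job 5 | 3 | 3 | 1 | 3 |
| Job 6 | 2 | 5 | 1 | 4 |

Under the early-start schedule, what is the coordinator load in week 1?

20

At early start, week 1 has: Job 1, Job 2, Job 3, Job 4, Job 5, Job 6.
Demand: 2 + 3 + 5 + 2 + 3 + 5 = 20.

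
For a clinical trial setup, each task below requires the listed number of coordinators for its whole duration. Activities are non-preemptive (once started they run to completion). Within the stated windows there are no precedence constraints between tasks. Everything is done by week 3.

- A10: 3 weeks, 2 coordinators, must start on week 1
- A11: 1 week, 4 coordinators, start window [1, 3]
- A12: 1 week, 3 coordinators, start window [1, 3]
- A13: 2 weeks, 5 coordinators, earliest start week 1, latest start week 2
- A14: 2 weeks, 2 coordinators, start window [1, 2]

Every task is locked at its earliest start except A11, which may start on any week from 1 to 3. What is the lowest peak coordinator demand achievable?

12

A11@1: w1:16  w2:9  w3:2 → peak 16
A11@2: w1:12  w2:13  w3:2 → peak 13
A11@3: w1:12  w2:9  w3:6 → peak 12
Best is A11@3, peak 12.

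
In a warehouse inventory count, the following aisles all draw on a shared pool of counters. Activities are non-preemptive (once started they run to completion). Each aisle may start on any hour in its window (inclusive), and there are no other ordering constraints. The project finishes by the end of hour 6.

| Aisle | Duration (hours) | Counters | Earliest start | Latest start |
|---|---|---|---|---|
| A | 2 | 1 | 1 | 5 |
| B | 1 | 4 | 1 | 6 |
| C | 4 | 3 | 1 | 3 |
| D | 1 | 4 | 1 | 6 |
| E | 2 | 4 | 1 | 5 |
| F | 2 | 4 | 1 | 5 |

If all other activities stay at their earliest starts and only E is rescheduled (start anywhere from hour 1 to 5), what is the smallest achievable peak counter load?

16

E@1: h1:20  h2:12  h3:3  h4:3  h5:0  h6:0 → peak 20
E@2: h1:16  h2:12  h3:7  h4:3  h5:0  h6:0 → peak 16
E@3: h1:16  h2:8  h3:7  h4:7  h5:0  h6:0 → peak 16
E@4: h1:16  h2:8  h3:3  h4:7  h5:4  h6:0 → peak 16
E@5: h1:16  h2:8  h3:3  h4:3  h5:4  h6:4 → peak 16
Best is E@2, peak 16.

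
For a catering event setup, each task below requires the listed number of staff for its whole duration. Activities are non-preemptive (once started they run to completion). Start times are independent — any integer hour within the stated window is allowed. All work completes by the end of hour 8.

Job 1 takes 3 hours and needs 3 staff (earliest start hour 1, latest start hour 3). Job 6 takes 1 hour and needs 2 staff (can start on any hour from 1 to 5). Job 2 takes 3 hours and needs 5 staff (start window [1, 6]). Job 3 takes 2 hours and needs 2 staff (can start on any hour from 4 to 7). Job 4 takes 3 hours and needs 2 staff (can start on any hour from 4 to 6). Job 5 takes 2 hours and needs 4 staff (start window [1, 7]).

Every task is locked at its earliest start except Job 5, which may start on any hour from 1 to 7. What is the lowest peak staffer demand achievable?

10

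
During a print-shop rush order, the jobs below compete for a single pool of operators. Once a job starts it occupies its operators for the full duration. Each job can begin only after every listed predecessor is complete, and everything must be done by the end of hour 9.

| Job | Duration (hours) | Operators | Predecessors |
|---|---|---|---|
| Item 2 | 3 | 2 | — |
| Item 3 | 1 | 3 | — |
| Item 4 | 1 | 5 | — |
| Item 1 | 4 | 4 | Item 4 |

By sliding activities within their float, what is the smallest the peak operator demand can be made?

5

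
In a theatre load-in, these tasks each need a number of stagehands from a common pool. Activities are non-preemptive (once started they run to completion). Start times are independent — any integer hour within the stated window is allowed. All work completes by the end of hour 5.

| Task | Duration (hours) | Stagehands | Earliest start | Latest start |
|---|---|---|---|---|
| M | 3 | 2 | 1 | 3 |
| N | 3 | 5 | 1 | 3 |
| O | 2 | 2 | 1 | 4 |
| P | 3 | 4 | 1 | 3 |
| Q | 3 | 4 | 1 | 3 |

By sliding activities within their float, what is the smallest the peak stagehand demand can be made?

Early-start (M@1, N@1, O@1, P@1, Q@1) gives peak 17: h1:17  h2:17  h3:15  h4:0  h5:0.
Shift Q→3.
Schedule M@1, N@1, O@1, P@1, Q@3: h1:13  h2:13  h3:15  h4:4  h5:4 — peak 15.

15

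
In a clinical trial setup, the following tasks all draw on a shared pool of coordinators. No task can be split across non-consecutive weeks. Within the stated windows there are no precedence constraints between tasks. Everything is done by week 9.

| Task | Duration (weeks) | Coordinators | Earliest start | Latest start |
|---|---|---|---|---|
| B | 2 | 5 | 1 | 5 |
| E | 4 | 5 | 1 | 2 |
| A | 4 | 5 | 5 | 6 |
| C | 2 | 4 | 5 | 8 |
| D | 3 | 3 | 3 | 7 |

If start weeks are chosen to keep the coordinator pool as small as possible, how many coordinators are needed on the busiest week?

10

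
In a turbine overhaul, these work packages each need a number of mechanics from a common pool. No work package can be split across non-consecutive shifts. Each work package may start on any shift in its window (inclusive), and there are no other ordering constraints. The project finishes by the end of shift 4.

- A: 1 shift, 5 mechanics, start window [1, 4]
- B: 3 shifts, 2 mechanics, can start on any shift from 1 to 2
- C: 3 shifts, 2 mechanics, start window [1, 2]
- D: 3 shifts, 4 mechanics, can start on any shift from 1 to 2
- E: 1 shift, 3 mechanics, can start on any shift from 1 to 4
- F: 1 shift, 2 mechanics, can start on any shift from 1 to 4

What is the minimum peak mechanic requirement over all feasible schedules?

Early-start (A@1, B@1, C@1, D@1, E@1, F@1) gives peak 18: s1:18  s2:8  s3:8  s4:0.
Shift D→2, E→4, F→4.
Schedule A@1, B@1, C@1, D@2, E@4, F@4: s1:9  s2:8  s3:8  s4:9 — peak 9.
Total mechanic-shifts = 34 over 4 shifts ⇒ peak ≥ ⌈34/4⌉ = 9, so 9 is optimal.

9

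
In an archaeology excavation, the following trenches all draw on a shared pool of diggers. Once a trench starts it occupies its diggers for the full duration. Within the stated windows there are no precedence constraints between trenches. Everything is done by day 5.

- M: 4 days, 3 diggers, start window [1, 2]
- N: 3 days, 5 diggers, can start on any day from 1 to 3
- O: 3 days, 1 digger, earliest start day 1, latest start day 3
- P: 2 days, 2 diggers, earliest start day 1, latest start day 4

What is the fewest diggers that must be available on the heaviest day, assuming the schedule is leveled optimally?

9

Early-start (M@1, N@1, O@1, P@1) gives peak 11: d1:11  d2:11  d3:9  d4:3  d5:0.
Shift P→4.
Schedule M@1, N@1, O@1, P@4: d1:9  d2:9  d3:9  d4:5  d5:2 — peak 9.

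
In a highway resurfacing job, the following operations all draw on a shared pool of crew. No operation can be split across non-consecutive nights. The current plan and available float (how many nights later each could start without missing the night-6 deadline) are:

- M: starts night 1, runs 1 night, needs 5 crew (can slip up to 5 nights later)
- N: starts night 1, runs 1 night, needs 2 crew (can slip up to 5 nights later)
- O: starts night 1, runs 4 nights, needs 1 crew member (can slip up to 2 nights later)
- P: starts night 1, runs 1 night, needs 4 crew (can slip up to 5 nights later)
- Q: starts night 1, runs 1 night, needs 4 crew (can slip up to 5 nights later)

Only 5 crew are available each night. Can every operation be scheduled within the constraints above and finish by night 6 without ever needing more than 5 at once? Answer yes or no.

Schedule M@1, N@2, O@2, P@3, Q@4: n1:5  n2:3  n3:5  n4:5  n5:1  n6:0 — peak 5 ≤ 5.

yes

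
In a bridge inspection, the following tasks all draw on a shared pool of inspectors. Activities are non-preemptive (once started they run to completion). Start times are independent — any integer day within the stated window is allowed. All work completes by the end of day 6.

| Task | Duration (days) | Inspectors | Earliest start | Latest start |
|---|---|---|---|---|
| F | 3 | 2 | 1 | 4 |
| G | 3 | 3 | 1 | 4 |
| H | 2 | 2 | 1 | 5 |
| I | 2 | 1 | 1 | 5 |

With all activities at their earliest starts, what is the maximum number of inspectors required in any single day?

Early-start schedule: F@1, G@1, H@1, I@1.
Load per day: day 1: 8, day 2: 8, day 3: 5, day 4: 0, day 5: 0, day 6: 0.
Peak is 8.

8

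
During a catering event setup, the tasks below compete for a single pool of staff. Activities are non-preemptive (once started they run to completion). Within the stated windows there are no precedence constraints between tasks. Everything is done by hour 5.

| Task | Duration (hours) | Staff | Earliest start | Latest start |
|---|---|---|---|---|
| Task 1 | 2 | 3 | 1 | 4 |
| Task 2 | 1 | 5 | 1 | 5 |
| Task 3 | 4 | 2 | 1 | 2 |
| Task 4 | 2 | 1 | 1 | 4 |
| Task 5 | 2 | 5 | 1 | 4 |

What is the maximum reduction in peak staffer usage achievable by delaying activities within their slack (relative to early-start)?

9

Early-start peak: h1:16  h2:11  h3:2  h4:2  h5:0 ⇒ 16.
Leveled (Task 1@1, Task 2@3, Task 3@1, Task 4@1, Task 5@4): h1:6  h2:6  h3:7  h4:7  h5:5 ⇒ 7.
Reduction 16 − 7 = 9.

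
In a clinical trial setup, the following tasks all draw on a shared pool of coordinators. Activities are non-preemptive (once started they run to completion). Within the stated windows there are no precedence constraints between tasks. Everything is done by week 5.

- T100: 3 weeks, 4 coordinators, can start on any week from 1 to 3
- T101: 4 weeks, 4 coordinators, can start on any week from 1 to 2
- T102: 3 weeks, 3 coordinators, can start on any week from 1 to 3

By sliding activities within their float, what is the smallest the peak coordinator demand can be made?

Schedule T100@1, T101@1, T102@1: w1:11  w2:11  w3:11  w4:4  w5:0 — peak 11.
No arrangement of the 18 feasible schedules does better.

11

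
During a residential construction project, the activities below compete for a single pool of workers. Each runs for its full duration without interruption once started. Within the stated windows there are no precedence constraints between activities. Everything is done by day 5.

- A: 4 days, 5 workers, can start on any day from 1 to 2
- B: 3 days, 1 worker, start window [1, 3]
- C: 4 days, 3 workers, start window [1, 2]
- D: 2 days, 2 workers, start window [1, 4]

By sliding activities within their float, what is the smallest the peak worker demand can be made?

10

Early-start (A@1, B@1, C@1, D@1) gives peak 11: d1:11  d2:11  d3:9  d4:8  d5:0.
Shift D→4.
Schedule A@1, B@1, C@1, D@4: d1:9  d2:9  d3:9  d4:10  d5:2 — peak 10.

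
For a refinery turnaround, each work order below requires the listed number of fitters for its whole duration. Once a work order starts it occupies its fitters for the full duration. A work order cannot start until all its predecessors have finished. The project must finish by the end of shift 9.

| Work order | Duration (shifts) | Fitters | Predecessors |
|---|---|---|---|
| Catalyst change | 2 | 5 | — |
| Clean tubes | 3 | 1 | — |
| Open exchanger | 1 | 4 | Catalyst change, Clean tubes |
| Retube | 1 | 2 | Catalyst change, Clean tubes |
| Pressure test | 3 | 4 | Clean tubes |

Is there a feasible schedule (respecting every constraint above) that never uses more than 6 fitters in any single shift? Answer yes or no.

Schedule Catalyst change@1, Clean tubes@1, Open exchanger@4, Retube@4, Pressure test@5: s1:6  s2:6  s3:1  s4:6  s5:4  s6:4  s7:4  s8:0  s9:0 — peak 6 ≤ 6.

yes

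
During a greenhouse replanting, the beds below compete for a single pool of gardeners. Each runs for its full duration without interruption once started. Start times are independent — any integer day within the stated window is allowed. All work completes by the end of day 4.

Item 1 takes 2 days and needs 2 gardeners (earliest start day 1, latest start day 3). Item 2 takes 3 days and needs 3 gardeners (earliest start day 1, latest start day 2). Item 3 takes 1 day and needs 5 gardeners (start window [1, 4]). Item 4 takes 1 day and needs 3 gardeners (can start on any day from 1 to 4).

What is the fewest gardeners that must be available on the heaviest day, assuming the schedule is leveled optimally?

6

Early-start (Item 1@1, Item 2@1, Item 3@1, Item 4@1) gives peak 13: d1:13  d2:5  d3:3  d4:0.
Shift Item 3→4, Item 4→3.
Schedule Item 1@1, Item 2@1, Item 3@4, Item 4@3: d1:5  d2:5  d3:6  d4:5 — peak 6.
Total gardener-days = 21 over 4 days ⇒ peak ≥ ⌈21/4⌉ = 6, so 6 is optimal.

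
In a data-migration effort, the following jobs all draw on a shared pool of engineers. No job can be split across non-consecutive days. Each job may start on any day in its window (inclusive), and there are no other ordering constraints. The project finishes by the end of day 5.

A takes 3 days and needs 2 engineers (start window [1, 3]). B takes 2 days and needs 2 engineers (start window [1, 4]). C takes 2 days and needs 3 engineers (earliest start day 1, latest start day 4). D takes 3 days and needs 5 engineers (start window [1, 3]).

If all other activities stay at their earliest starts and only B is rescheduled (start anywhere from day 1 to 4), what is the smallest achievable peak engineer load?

10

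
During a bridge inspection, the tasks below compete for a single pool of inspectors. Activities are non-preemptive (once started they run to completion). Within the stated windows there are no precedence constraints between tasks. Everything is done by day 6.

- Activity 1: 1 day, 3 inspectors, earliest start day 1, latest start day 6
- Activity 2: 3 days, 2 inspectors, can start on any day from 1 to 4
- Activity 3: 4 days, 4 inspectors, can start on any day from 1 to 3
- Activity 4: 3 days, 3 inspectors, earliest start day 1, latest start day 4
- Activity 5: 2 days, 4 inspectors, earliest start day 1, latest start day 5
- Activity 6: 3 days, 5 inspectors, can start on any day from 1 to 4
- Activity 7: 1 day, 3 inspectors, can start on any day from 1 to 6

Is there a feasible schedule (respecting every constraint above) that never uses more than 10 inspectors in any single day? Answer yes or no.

The minimum achievable peak is 11; 10 < 11, so no feasible schedule stays within the cap.

no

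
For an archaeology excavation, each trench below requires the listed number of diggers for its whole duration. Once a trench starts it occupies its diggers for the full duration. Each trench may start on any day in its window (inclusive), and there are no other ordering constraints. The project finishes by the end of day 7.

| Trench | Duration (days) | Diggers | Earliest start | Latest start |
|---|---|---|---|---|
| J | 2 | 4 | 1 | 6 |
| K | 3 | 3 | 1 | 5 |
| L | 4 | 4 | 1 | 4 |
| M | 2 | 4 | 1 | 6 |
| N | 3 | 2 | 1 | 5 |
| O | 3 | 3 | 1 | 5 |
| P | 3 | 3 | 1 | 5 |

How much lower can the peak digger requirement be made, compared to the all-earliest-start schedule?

13

Early-start peak: d1:23  d2:23  d3:15  d4:4  d5:0  d6:0  d7:0 ⇒ 23.
Leveled (J@1, K@1, L@4, M@3, N@1, O@5, P@5): d1:9  d2:9  d3:9  d4:8  d5:10  d6:10  d7:10 ⇒ 10.
Reduction 23 − 10 = 13.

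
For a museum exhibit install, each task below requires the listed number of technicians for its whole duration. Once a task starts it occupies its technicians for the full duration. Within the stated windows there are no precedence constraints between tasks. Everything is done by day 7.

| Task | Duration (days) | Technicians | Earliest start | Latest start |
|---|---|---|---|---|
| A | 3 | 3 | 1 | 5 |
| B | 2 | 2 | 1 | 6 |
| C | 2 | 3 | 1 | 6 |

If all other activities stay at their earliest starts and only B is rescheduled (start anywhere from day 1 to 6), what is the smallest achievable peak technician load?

6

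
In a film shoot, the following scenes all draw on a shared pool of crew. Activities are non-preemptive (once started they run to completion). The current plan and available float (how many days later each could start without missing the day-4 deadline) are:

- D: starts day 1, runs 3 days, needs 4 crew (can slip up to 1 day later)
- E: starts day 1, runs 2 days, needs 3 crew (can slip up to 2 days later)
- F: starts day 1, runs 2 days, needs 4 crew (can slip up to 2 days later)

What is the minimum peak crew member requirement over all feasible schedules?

Early-start (D@1, E@1, F@1) gives peak 11: d1:11  d2:11  d3:4  d4:0.
Shift F→3.
Schedule D@1, E@1, F@3: d1:7  d2:7  d3:8  d4:4 — peak 8.
No arrangement of the 18 feasible schedules does better.

8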